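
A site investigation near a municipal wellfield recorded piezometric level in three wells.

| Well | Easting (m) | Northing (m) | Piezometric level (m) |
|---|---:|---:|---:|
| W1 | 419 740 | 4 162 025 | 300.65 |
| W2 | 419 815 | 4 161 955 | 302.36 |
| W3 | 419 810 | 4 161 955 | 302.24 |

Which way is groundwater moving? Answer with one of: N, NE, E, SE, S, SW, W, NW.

Differences from W1: to W2 (Δx, Δy, Δh) = (75, -70, +1.71); to W3 = (70, -70, +1.59).
Solve a·Δx + b·Δy = Δh: det = 75·(-70) − 70·(-70) = -350.
∂h/∂x = [(+1.71)·(-70) − (+1.59)·(-70)] / -350 = +0.02400
∂h/∂y = [75·(+1.59) − 70·(+1.71)] / -350 = +0.001286
Flow = −∇h = (-0.02400 east, -0.001286 north), which points west.

W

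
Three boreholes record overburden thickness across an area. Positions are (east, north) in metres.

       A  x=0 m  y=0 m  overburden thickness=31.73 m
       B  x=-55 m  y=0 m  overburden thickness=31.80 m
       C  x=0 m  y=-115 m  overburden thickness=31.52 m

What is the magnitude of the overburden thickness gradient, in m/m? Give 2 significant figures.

0.0022 m/m

∂d/∂x = (31.80 − 31.73) / (-55 − 0) = -0.001273
∂d/∂y = (31.52 − 31.73) / (-115 − 0) = +0.001826
|∇f| = √(-0.001273² + 0.001826²) = 0.002226 m/m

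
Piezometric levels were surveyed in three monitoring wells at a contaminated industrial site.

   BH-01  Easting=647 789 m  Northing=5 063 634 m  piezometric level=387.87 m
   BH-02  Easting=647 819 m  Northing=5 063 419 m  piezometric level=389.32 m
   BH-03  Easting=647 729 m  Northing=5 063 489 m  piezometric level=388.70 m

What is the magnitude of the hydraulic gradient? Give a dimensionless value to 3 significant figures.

0.00674

With h = a·x + b·y + c and BH-01 as origin, the differences give:
  30·a + (-215)·b = +1.45
  (-60)·a + (-145)·b = +0.83
Eliminate b (×(-145) and ×(-215), subtract): -17250·a = -31.800 → a = ∂h/∂x = +0.001843
Back-substitute: b = ∂h/∂y = -0.006487.
|∇h| = √(0.001843² + -0.006487²) = 0.006744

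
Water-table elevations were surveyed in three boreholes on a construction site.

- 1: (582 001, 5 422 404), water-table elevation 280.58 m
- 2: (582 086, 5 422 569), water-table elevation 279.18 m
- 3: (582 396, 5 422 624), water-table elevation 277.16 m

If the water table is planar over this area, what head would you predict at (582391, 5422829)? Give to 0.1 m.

Differences from 1: to 2 (Δx, Δy, Δh) = (85, 165, -1.40); to 3 = (395, 220, -3.42).
Solve a·Δx + b·Δy = Δh: det = 85·220 − 395·165 = -46475.
∂h/∂x = [(-1.40)·220 − (-3.42)·165] / -46475 = -0.005515
∂h/∂y = [85·(-3.42) − 395·(-1.40)] / -46475 = -0.005644
h(582391, 5422829) = 280.58 + (-0.005515)·(390) + (-0.005644)·(425) = 280.58 -2.151 -2.399 = 276.031 m.

276.0 m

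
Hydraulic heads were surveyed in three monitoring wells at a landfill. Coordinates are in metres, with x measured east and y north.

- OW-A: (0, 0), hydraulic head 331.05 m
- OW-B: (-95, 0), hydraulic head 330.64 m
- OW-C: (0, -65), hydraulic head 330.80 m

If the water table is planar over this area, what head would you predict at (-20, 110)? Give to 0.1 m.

331.4 m

∂h/∂x = (330.64 − 331.05) / (-95 − 0) = +0.004316
∂h/∂y = (330.80 − 331.05) / (-65 − 0) = +0.003846
h(-20, 110) = 331.05 + (+0.004316)·(-20) + (+0.003846)·(110) = 331.05 -0.086 +0.423 = 331.387 m.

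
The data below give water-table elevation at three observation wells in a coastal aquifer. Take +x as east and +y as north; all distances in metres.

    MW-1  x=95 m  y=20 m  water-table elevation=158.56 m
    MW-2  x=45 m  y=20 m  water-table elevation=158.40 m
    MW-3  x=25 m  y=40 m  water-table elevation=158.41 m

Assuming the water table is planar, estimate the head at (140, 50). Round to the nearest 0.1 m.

Three-point gradient (reference MW-1): Δ to MW-2 = (-50, 0, -0.16), Δ to MW-3 = (-70, 20, -0.15).
∂h/∂x = +0.003200, ∂h/∂y = +0.003700 (det = -1000).
h(140, 50) = 158.56 + (+0.003200)·(45) + (+0.003700)·(30) = 158.56 +0.144 +0.111 = 158.815 m.

158.8 m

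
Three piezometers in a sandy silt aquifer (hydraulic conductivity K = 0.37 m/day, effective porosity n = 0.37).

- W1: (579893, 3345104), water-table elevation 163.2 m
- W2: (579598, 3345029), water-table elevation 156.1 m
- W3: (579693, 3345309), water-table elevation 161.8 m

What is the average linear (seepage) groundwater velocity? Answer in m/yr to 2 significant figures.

Taking W1 as reference: W2−W1 = (-295, -75, -7.1); W3−W1 = (-200, 205, -1.4).
Determinant of the coordinate differences = (-295)·205 − (-200)·(-75) = -75475.
∂h/∂x = [(-7.1)·205 − (-1.4)·(-75)] / -75475 = +0.02068
∂h/∂y = [(-295)·(-1.4) − (-200)·(-7.1)] / -75475 = +0.01334
|∇h| = √(0.02068² + 0.01334²) = 0.02461
Seepage velocity v = K·i/n = 0.37 × 0.02461 / 0.37 = 0.02461 m/day = 8.989 m/yr.

9.0 m/yr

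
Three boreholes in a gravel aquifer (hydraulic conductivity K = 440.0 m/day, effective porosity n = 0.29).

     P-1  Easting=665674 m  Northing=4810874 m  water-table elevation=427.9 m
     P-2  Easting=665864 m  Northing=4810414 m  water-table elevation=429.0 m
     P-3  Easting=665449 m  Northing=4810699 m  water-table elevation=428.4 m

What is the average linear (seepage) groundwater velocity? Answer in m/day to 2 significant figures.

With h = a·x + b·y + c and P-1 as origin, the differences give:
  190·a + (-460)·b = +1.1
  (-225)·a + (-175)·b = +0.5
Eliminate b (×(-175) and ×(-460), subtract): -136750·a = 37.50 → a = ∂h/∂x = -0.0002742
Back-substitute: b = ∂h/∂y = -0.002505.
|∇h| = √(-0.0002742² + -0.002505²) = 0.00252
Seepage velocity v = K·i/n = 440.0 × 0.00252 / 0.29 = 3.823 m/day.

3.8 m/day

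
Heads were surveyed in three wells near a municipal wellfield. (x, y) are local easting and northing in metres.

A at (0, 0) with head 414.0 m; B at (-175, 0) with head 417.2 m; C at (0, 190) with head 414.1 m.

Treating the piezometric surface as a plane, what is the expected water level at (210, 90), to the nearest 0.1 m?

410.2 m

∂h/∂x = (417.2 − 414.0) / (-175 − 0) = -0.01829
∂h/∂y = (414.1 − 414.0) / (190 − 0) = +0.0005263
h(210, 90) = 414.0 + (-0.01829)·(210) + (+0.0005263)·(90) = 414.0 -3.840 +0.047 = 410.207 m.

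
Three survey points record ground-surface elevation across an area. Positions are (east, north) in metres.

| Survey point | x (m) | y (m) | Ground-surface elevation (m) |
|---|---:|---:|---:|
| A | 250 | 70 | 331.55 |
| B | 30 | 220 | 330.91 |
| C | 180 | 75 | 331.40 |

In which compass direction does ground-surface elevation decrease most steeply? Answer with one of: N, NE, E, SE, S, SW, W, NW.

NW

Three-point gradient (reference A): Δ to B = (-220, 150, -0.64), Δ to C = (-70, 5, -0.15).
∂z/∂x = +0.002053, ∂z/∂y = -0.001255 (det = 9400).
Steepest decrease is along −∇f = (-0.002053 E, +0.001255 N) → northwest.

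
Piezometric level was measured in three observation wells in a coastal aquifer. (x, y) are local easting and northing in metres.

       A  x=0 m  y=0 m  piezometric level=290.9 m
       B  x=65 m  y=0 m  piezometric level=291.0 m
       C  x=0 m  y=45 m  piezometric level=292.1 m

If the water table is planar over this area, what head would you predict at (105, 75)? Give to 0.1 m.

293.1 m

∂h/∂x = (291.0 − 290.9) / (65 − 0) = +0.001538
∂h/∂y = (292.1 − 290.9) / (45 − 0) = +0.02667
h(105, 75) = 290.9 + (+0.001538)·(105) + (+0.02667)·(75) = 290.9 +0.162 +2.000 = 293.062 m.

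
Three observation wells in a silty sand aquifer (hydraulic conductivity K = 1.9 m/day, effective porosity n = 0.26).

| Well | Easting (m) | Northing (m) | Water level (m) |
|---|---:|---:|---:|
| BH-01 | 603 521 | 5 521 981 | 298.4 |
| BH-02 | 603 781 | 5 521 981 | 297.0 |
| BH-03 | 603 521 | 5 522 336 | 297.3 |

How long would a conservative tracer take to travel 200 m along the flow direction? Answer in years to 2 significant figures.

12 years

∂h/∂x = (297.0 − 298.4) / (603781 − 603521) = -0.005385
∂h/∂y = (297.3 − 298.4) / (5522336 − 5521981) = -0.003099
|∇h| = √(-0.005385² + -0.003099²) = 0.006213
Seepage velocity v = K·i/n = 1.9 × 0.006213 / 0.26 = 0.0454 m/day.
t = 200 / 0.0454 = 4405 days = 12.1 years.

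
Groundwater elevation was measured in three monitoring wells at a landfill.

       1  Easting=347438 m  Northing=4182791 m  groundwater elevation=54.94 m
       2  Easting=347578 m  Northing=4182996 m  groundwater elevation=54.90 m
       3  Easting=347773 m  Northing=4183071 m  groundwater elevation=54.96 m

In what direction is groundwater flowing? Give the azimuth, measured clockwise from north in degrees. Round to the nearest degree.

Taking 1 as reference: 2−1 = (140, 205, -0.04); 3−1 = (335, 280, +0.02).
Determinant of the coordinate differences = 140·280 − 335·205 = -29475.
∂h/∂x = [(-0.04)·280 − (+0.02)·205] / -29475 = +0.0005191
∂h/∂y = [140·(+0.02) − 335·(-0.04)] / -29475 = -0.0005496
Flow direction (−∇h) has components (-0.0005191 E, +0.0005496 N).
Azimuth = atan2(E, N) = atan2(-0.0005191, +0.0005496) = 316.6° ≈ 317°.

317°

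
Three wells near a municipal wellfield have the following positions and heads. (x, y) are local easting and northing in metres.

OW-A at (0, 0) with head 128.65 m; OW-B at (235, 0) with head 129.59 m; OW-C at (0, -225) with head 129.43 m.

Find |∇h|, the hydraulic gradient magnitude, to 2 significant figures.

∂h/∂x = (129.59 − 128.65) / (235 − 0) = +0.004000
∂h/∂y = (129.43 − 128.65) / (-225 − 0) = -0.003467
|∇h| = √(0.004000² + -0.003467²) = 0.005293

0.0053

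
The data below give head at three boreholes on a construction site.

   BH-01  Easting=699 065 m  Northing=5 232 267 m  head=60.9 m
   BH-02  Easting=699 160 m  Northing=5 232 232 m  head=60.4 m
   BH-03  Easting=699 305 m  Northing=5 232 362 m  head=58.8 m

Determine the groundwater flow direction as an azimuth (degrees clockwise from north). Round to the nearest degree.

057°

Differences from BH-01: to BH-02 (Δx, Δy, Δh) = (95, -35, -0.5); to BH-03 = (240, 95, -2.1).
Solve a·Δx + b·Δy = Δh: det = 95·95 − 240·(-35) = 17425.
∂h/∂x = [(-0.5)·95 − (-2.1)·(-35)] / 17425 = -0.006944
∂h/∂y = [95·(-2.1) − 240·(-0.5)] / 17425 = -0.004562
Flow direction (−∇h) has components (+0.006944 E, +0.004562 N).
Azimuth = atan2(E, N) = atan2(+0.006944, +0.004562) = 56.7° ≈ 057°.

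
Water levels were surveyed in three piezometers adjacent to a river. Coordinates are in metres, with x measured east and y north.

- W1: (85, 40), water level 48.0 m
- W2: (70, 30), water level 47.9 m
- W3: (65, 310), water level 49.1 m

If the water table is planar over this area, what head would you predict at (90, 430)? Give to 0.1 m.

49.7 m

Taking W1 as reference: W2−W1 = (-15, -10, -0.1); W3−W1 = (-20, 270, +1.1).
Determinant of the coordinate differences = (-15)·270 − (-20)·(-10) = -4250.
∂h/∂x = [(-0.1)·270 − (+1.1)·(-10)] / -4250 = +0.003765
∂h/∂y = [(-15)·(+1.1) − (-20)·(-0.1)] / -4250 = +0.004353
h(90, 430) = 48.0 + (+0.003765)·(5) + (+0.004353)·(390) = 48.0 +0.019 +1.698 = 49.716 m.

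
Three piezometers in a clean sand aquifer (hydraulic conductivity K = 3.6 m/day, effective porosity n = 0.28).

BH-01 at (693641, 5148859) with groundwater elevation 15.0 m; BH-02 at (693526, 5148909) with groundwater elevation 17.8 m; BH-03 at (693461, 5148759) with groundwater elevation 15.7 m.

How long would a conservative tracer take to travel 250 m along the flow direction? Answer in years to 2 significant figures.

With h = a·x + b·y + c and BH-01 as origin, the differences give:
  (-115)·a + 50·b = +2.8
  (-180)·a + (-100)·b = +0.7
Eliminate b (×(-100) and ×50, subtract): 20500·a = -315.00 → a = ∂h/∂x = -0.01537
Back-substitute: b = ∂h/∂y = +0.02066.
|∇h| = √(-0.01537² + 0.02066²) = 0.02575
Seepage velocity v = K·i/n = 3.6 × 0.02575 / 0.28 = 0.3311 m/day.
t = 250 / 0.3311 = 755.1 days = 2.07 years.

2.1 years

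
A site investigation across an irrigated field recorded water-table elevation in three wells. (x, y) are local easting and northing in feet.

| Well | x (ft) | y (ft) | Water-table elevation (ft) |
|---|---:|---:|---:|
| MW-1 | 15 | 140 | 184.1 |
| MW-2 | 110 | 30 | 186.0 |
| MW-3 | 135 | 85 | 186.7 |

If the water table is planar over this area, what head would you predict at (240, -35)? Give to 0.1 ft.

Three-point gradient (reference MW-1): Δ to MW-2 = (95, -110, +1.9), Δ to MW-3 = (120, -55, +2.6).
∂h/∂x = +0.02276, ∂h/∂y = +0.002382 (det = 7975).
h(240, -35) = 184.1 + (+0.02276)·(225) + (+0.002382)·(-175) = 184.1 +5.121 -0.417 = 188.804 ft.

188.8 ft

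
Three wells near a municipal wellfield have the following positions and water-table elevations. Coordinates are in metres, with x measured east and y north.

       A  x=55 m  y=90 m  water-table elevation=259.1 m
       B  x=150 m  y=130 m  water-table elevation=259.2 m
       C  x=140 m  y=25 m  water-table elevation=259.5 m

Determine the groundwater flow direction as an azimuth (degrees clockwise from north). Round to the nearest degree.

With h = a·x + b·y + c and A as origin, the differences give:
  95·a + 40·b = +0.1
  85·a + (-65)·b = +0.4
Eliminate b (×(-65) and ×40, subtract): -9575·a = -22.50 → a = ∂h/∂x = +0.002350
Back-substitute: b = ∂h/∂y = -0.003081.
Flow direction (−∇h) has components (-0.002350 E, +0.003081 N).
Azimuth = atan2(E, N) = atan2(-0.002350, +0.003081) = 322.7° ≈ 323°.

323°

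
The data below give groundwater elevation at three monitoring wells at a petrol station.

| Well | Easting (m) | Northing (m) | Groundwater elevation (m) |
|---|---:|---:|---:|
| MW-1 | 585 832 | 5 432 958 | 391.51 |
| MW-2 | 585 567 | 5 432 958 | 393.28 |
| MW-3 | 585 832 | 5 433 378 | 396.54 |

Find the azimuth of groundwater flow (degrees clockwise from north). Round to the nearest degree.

∂h/∂x = (393.28 − 391.51) / (585567 − 585832) = -0.006679
∂h/∂y = (396.54 − 391.51) / (5433378 − 5432958) = +0.01198
Flow direction (−∇h) has components (+0.006679 E, -0.01198 N).
Azimuth = atan2(E, N) = atan2(+0.006679, -0.01198) = 150.9° ≈ 151°.

151°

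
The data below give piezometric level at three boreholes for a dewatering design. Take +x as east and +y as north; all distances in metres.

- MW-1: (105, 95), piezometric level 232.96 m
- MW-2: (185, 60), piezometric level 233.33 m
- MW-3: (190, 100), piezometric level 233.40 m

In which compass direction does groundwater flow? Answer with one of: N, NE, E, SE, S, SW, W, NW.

W

Differences from MW-1: to MW-2 (Δx, Δy, Δh) = (80, -35, +0.37); to MW-3 = (85, 5, +0.44).
Determinant of the coordinate differences = 80·5 − 85·(-35) = 3375.
∂h/∂x = [(+0.37)·5 − (+0.44)·(-35)] / 3375 = +0.005111
∂h/∂y = [80·(+0.44) − 85·(+0.37)] / 3375 = +0.001111
Flow = −∇h = (-0.005111 east, -0.001111 north), which points west.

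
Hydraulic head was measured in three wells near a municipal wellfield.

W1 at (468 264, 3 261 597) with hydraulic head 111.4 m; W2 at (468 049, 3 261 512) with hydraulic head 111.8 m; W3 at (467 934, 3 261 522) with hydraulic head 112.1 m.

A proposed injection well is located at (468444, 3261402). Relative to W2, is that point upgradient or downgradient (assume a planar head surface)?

With h = a·x + b·y + c and W1 as origin, the differences give:
  (-215)·a + (-85)·b = +0.4
  (-330)·a + (-75)·b = +0.7
Eliminate b (×(-75) and ×(-85), subtract): -11925·a = 29.50 → a = ∂h/∂x = -0.002474
Back-substitute: b = ∂h/∂y = +0.001551.
Head at (468444, 3261402) = 111.4 + (-0.002474)·(180) + (+0.001551)·(-195) = 110.65 m.
That is lower than the 111.8 m at W2, so the point is downgradient.

downgradient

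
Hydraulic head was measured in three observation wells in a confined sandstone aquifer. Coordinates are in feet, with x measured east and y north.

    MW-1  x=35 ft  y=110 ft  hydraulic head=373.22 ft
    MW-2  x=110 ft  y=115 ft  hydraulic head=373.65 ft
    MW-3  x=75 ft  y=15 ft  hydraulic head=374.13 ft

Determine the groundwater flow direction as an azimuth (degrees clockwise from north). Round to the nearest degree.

Taking MW-1 as reference: MW-2−MW-1 = (75, 5, +0.43); MW-3−MW-1 = (40, -95, +0.91).
Determinant of the coordinate differences = 75·(-95) − 40·5 = -7325.
∂h/∂x = [(+0.43)·(-95) − (+0.91)·5] / -7325 = +0.006198
∂h/∂y = [75·(+0.91) − 40·(+0.43)] / -7325 = -0.006969
Flow direction (−∇h) has components (-0.006198 E, +0.006969 N).
Azimuth = atan2(E, N) = atan2(-0.006198, +0.006969) = 318.4° ≈ 318°.

318°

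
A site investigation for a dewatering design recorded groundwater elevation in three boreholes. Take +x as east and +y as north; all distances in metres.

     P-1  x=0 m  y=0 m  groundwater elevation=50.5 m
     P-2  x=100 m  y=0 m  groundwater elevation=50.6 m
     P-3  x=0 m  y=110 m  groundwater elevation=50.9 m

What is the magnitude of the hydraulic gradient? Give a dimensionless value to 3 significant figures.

0.00377

∂h/∂x = (50.6 − 50.5) / (100 − 0) = +0.001000
∂h/∂y = (50.9 − 50.5) / (110 − 0) = +0.003636
|∇h| = √(0.001000² + 0.003636²) = 0.003771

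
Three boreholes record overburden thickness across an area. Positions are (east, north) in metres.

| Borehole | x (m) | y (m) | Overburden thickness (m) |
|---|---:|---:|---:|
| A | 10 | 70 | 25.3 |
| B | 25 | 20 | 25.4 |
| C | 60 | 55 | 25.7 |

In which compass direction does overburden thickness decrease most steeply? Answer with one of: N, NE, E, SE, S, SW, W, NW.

Taking A as reference: B−A = (15, -50, +0.1); C−A = (50, -15, +0.4).
Determinant of the coordinate differences = 15·(-15) − 50·(-50) = 2275.
∂d/∂x = [(+0.1)·(-15) − (+0.4)·(-50)] / 2275 = +0.008132
∂d/∂y = [15·(+0.4) − 50·(+0.1)] / 2275 = +0.0004396
Steepest decrease is along −∇f = (-0.008132 E, -0.0004396 N) → west.

W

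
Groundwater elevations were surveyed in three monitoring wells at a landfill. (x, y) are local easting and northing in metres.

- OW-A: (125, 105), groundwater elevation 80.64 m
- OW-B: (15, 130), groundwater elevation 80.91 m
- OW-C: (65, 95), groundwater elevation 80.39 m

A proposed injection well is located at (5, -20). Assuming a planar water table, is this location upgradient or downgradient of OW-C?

With h = a·x + b·y + c and OW-A as origin, the differences give:
  (-110)·a + 25·b = +0.27
  (-60)·a + (-10)·b = -0.25
Eliminate b (×(-10) and ×25, subtract): 2600·a = 3.550 → a = ∂h/∂x = +0.001365
Back-substitute: b = ∂h/∂y = +0.01681.
Head at (5, -20) = 80.64 + (+0.001365)·(-120) + (+0.01681)·(-125) = 78.38 m.
That is lower than the 80.39 m at OW-C, so the point is downgradient.

downgradient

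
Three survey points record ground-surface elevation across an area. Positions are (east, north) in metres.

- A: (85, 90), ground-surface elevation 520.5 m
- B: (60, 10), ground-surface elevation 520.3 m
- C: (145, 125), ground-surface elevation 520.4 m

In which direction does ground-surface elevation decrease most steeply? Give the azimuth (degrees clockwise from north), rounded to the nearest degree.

Differences from A: to B (Δx, Δy, Δh) = (-25, -80, -0.2); to C = (60, 35, -0.1).
Determinant of the coordinate differences = (-25)·35 − 60·(-80) = 3925.
∂z/∂x = [(-0.2)·35 − (-0.1)·(-80)] / 3925 = -0.003822
∂z/∂y = [(-25)·(-0.1) − 60·(-0.2)] / 3925 = +0.003694
Steepest decrease is along −∇f: components (+0.003822 E, -0.003694 N).
Azimuth = atan2(+0.003822, -0.003694) = 134.0° ≈ 134°.

134°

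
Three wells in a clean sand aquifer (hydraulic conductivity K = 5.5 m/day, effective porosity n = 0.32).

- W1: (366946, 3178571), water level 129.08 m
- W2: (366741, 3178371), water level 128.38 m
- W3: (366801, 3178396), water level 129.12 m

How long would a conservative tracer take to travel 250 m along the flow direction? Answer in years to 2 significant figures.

1.6 years

Three-point gradient (reference W1): Δ to W2 = (-205, -200, -0.70), Δ to W3 = (-145, -175, +0.04).
∂h/∂x = +0.01898, ∂h/∂y = -0.01596 (det = 6875).
|∇h| = √(0.01898² + -0.01596²) = 0.0248
Seepage velocity v = K·i/n = 5.5 × 0.0248 / 0.32 = 0.4262 m/day.
t = 250 / 0.4262 = 586.6 days = 1.61 years.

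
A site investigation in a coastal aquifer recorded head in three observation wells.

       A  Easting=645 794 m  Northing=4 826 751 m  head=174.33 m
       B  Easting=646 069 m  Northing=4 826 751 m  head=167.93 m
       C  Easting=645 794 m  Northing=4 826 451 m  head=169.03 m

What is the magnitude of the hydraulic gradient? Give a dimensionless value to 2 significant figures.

0.029

∂h/∂x = (167.93 − 174.33) / (646069 − 645794) = -0.02327
∂h/∂y = (169.03 − 174.33) / (4826451 − 4826751) = +0.01767
|∇h| = √(-0.02327² + 0.01767²) = 0.02922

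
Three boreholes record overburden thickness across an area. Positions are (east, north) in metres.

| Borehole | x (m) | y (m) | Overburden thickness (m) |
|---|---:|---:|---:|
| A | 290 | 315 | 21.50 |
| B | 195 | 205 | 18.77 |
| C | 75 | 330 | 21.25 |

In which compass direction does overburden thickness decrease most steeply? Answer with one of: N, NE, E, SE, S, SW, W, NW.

Taking A as reference: B−A = (-95, -110, -2.73); C−A = (-215, 15, -0.25).
Solve a·Δx + b·Δy = Δd: det = (-95)·15 − (-215)·(-110) = -25075.
∂d/∂x = [(-2.73)·15 − (-0.25)·(-110)] / -25075 = +0.002730
∂d/∂y = [(-95)·(-0.25) − (-215)·(-2.73)] / -25075 = +0.02246
Steepest decrease is along −∇f = (-0.002730 E, -0.02246 N) → south.

S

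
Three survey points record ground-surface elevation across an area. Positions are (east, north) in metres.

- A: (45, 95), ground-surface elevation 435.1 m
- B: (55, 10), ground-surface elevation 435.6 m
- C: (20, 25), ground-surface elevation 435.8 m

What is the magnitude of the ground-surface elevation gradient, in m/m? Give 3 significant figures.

0.0111 m/m

Three-point gradient (reference A): Δ to B = (10, -85, +0.5), Δ to C = (-25, -70, +0.7).
∂z/∂x = -0.008673, ∂z/∂y = -0.006903 (det = -2825).
|∇f| = √(-0.008673² + -0.006903²) = 0.01108 m/m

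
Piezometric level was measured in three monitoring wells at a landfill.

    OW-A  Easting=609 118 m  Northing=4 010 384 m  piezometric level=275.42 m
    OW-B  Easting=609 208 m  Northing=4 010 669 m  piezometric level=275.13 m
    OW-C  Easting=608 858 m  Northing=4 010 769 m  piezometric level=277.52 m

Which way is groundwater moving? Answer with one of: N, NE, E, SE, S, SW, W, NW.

E

Differences from OW-A: to OW-B (Δx, Δy, Δh) = (90, 285, -0.29); to OW-C = (-260, 385, +2.10).
Solve a·Δx + b·Δy = Δh: det = 90·385 − (-260)·285 = 108750.
∂h/∂x = [(-0.29)·385 − (+2.10)·285] / 108750 = -0.006530
∂h/∂y = [90·(+2.10) − (-260)·(-0.29)] / 108750 = +0.001045
Flow = −∇h = (+0.006530 east, -0.001045 north), which points east.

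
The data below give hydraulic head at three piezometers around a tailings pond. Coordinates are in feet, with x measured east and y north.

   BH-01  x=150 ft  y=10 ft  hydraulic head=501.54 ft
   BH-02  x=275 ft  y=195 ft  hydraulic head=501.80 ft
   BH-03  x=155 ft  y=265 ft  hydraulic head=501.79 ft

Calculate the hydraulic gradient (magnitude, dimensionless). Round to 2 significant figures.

With h = a·x + b·y + c and BH-01 as origin, the differences give:
  125·a + 185·b = +0.26
  5·a + 255·b = +0.25
Eliminate b (×255 and ×185, subtract): 30950·a = 20.050 → a = ∂h/∂x = +0.0006478
Back-substitute: b = ∂h/∂y = +0.0009677.
|∇h| = √(0.0006478² + 0.0009677²) = 0.001165

0.0012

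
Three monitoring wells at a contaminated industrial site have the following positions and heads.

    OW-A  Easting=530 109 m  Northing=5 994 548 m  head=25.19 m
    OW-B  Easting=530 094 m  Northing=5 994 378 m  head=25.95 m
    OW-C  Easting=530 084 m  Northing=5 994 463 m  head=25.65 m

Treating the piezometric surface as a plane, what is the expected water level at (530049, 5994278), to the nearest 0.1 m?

26.6 m

Taking OW-A as reference: OW-B−OW-A = (-15, -170, +0.76); OW-C−OW-A = (-25, -85, +0.46).
Determinant of the coordinate differences = (-15)·(-85) − (-25)·(-170) = -2975.
∂h/∂x = [(+0.76)·(-85) − (+0.46)·(-170)] / -2975 = -0.004571
∂h/∂y = [(-15)·(+0.46) − (-25)·(+0.76)] / -2975 = -0.004067
h(530049, 5994278) = 25.19 + (-0.004571)·(-60) + (-0.004067)·(-270) = 25.19 +0.274 +1.098 = 26.562 m.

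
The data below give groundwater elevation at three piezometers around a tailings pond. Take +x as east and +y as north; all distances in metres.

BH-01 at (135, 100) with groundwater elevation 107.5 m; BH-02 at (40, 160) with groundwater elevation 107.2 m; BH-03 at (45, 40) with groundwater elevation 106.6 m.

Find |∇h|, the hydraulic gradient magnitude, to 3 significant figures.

Taking BH-01 as reference: BH-02−BH-01 = (-95, 60, -0.3); BH-03−BH-01 = (-90, -60, -0.9).
Solve a·Δx + b·Δy = Δh: det = (-95)·(-60) − (-90)·60 = 11100.
∂h/∂x = [(-0.3)·(-60) − (-0.9)·60] / 11100 = +0.006486
∂h/∂y = [(-95)·(-0.9) − (-90)·(-0.3)] / 11100 = +0.005270
|∇h| = √(0.006486² + 0.005270²) = 0.008357

0.00836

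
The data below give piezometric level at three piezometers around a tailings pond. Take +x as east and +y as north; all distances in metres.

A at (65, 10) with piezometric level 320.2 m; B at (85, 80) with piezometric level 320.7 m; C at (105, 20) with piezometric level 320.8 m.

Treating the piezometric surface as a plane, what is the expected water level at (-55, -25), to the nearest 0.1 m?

Taking A as reference: B−A = (20, 70, +0.5); C−A = (40, 10, +0.6).
Determinant of the coordinate differences = 20·10 − 40·70 = -2600.
∂h/∂x = [(+0.5)·10 − (+0.6)·70] / -2600 = +0.01423
∂h/∂y = [20·(+0.6) − 40·(+0.5)] / -2600 = +0.003077
h(-55, -25) = 320.2 + (+0.01423)·(-120) + (+0.003077)·(-35) = 320.2 -1.708 -0.108 = 318.385 m.

318.4 m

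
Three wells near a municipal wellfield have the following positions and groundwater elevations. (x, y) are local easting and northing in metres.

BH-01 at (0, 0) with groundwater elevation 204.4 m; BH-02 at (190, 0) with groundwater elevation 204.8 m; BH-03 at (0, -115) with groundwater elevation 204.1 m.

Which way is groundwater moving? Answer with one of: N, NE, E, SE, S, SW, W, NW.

∂h/∂x = (204.8 − 204.4) / (190 − 0) = +0.002105
∂h/∂y = (204.1 − 204.4) / (-115 − 0) = +0.002609
Flow = −∇h = (-0.002105 east, -0.002609 north), which points southwest.

SW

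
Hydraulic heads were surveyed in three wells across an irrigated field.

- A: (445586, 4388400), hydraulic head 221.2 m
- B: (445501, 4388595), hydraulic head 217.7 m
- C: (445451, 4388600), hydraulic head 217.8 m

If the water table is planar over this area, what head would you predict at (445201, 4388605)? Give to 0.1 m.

Taking A as reference: B−A = (-85, 195, -3.5); C−A = (-135, 200, -3.4).
Determinant of the coordinate differences = (-85)·200 − (-135)·195 = 9325.
∂h/∂x = [(-3.5)·200 − (-3.4)·195] / 9325 = -0.003968
∂h/∂y = [(-85)·(-3.4) − (-135)·(-3.5)] / 9325 = -0.01968
h(445201, 4388605) = 221.2 + (-0.003968)·(-385) + (-0.01968)·(205) = 221.2 +1.528 -4.034 = 218.694 m.

218.7 m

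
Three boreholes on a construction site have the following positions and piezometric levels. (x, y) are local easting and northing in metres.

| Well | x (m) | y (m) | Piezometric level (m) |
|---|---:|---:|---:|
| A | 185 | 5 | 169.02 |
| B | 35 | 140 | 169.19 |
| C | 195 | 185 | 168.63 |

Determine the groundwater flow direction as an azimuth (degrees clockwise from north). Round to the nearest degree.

056°

Taking A as reference: B−A = (-150, 135, +0.17); C−A = (10, 180, -0.39).
Solve a·Δx + b·Δy = Δh: det = (-150)·180 − 10·135 = -28350.
∂h/∂x = [(+0.17)·180 − (-0.39)·135] / -28350 = -0.002937
∂h/∂y = [(-150)·(-0.39) − 10·(+0.17)] / -28350 = -0.002004
Flow direction (−∇h) has components (+0.002937 E, +0.002004 N).
Azimuth = atan2(E, N) = atan2(+0.002937, +0.002004) = 55.7° ≈ 056°.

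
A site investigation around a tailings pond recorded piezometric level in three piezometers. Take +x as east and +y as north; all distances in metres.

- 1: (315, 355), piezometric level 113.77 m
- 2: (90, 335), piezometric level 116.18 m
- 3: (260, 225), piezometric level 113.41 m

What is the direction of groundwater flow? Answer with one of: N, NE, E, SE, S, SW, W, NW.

Differences from 1: to 2 (Δx, Δy, Δh) = (-225, -20, +2.41); to 3 = (-55, -130, -0.36).
Determinant of the coordinate differences = (-225)·(-130) − (-55)·(-20) = 28150.
∂h/∂x = [(+2.41)·(-130) − (-0.36)·(-20)] / 28150 = -0.01139
∂h/∂y = [(-225)·(-0.36) − (-55)·(+2.41)] / 28150 = +0.007586
Flow = −∇h = (+0.01139 east, -0.007586 north), which points southeast.

SE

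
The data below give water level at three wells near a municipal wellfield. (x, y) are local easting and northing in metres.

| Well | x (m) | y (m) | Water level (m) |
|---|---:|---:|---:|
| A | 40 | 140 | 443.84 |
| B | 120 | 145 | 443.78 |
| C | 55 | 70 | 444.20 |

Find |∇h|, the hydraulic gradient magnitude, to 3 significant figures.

Taking A as reference: B−A = (80, 5, -0.06); C−A = (15, -70, +0.36).
Determinant of the coordinate differences = 80·(-70) − 15·5 = -5675.
∂h/∂x = [(-0.06)·(-70) − (+0.36)·5] / -5675 = -0.0004229
∂h/∂y = [80·(+0.36) − 15·(-0.06)] / -5675 = -0.005233
|∇h| = √(-0.0004229² + -0.005233²) = 0.00525

0.00525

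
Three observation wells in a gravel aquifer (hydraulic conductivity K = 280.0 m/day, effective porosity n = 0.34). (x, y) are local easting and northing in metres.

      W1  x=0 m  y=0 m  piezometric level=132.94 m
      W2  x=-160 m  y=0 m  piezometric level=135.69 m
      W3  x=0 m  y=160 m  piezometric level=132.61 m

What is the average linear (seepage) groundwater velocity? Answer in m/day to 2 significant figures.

∂h/∂x = (135.69 − 132.94) / (-160 − 0) = -0.01719
∂h/∂y = (132.61 − 132.94) / (160 − 0) = -0.002062
|∇h| = √(-0.01719² + -0.002062²) = 0.01731
Seepage velocity v = K·i/n = 280.0 × 0.01731 / 0.34 = 14.26 m/day.

14 m/day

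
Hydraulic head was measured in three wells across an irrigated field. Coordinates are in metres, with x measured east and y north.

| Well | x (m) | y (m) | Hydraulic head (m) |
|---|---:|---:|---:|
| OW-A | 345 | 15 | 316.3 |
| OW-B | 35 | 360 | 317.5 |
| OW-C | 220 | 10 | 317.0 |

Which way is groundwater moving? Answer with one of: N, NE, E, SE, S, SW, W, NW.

E

Differences from OW-A: to OW-B (Δx, Δy, Δh) = (-310, 345, +1.2); to OW-C = (-125, -5, +0.7).
Solve a·Δx + b·Δy = Δh: det = (-310)·(-5) − (-125)·345 = 44675.
∂h/∂x = [(+1.2)·(-5) − (+0.7)·345] / 44675 = -0.005540
∂h/∂y = [(-310)·(+0.7) − (-125)·(+1.2)] / 44675 = -0.001500
Flow = −∇h = (+0.005540 east, +0.001500 north), which points east.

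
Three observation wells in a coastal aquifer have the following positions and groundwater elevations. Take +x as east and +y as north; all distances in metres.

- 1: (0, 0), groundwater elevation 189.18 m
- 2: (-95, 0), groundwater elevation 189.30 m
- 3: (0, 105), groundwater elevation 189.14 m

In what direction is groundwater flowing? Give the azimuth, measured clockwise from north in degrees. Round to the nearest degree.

073°

∂h/∂x = (189.30 − 189.18) / (-95 − 0) = -0.001263
∂h/∂y = (189.14 − 189.18) / (105 − 0) = -0.0003810
Flow direction (−∇h) has components (+0.001263 E, +0.0003810 N).
Azimuth = atan2(E, N) = atan2(+0.001263, +0.0003810) = 73.2° ≈ 073°.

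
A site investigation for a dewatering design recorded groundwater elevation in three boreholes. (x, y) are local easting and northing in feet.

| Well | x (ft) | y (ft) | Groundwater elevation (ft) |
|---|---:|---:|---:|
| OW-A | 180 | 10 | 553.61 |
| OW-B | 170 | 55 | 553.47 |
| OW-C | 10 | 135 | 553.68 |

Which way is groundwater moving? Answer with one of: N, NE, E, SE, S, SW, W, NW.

NE

With h = a·x + b·y + c and OW-A as origin, the differences give:
  (-10)·a + 45·b = -0.14
  (-170)·a + 125·b = +0.07
Eliminate b (×125 and ×45, subtract): 6400·a = -20.650 → a = ∂h/∂x = -0.003227
Back-substitute: b = ∂h/∂y = -0.003828.
Flow = −∇h = (+0.003227 east, +0.003828 north), which points northeast.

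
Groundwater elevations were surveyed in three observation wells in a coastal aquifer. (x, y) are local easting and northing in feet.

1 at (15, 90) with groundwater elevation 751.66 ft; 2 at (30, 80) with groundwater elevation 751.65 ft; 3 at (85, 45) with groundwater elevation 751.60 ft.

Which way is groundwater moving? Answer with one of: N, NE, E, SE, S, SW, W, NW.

With h = a·x + b·y + c and 1 as origin, the differences give:
  15·a + (-10)·b = -0.01
  70·a + (-45)·b = -0.06
Eliminate b (×(-45) and ×(-10), subtract): 25·a = -0.150 → a = ∂h/∂x = -0.006000
Back-substitute: b = ∂h/∂y = -0.008000.
Flow = −∇h = (+0.006000 east, +0.008000 north), which points northeast.

NE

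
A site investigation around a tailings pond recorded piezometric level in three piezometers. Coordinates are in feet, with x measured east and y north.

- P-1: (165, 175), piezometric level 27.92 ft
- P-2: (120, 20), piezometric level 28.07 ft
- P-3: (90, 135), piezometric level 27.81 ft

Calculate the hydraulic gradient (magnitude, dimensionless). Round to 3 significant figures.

0.00287

Taking P-1 as reference: P-2−P-1 = (-45, -155, +0.15); P-3−P-1 = (-75, -40, -0.11).
Solve a·Δx + b·Δy = Δh: det = (-45)·(-40) − (-75)·(-155) = -9825.
∂h/∂x = [(+0.15)·(-40) − (-0.11)·(-155)] / -9825 = +0.002346
∂h/∂y = [(-45)·(-0.11) − (-75)·(+0.15)] / -9825 = -0.001649
|∇h| = √(0.002346² + -0.001649²) = 0.002868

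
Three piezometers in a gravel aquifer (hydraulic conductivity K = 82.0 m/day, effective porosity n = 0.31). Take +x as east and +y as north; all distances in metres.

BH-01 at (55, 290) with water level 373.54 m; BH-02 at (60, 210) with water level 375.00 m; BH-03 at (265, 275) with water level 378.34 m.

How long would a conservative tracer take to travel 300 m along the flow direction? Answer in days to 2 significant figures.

41 days

Taking BH-01 as reference: BH-02−BH-01 = (5, -80, +1.46); BH-03−BH-01 = (210, -15, +4.80).
Determinant of the coordinate differences = 5·(-15) − 210·(-80) = 16725.
∂h/∂x = [(+1.46)·(-15) − (+4.80)·(-80)] / 16725 = +0.02165
∂h/∂y = [5·(+4.80) − 210·(+1.46)] / 16725 = -0.01690
|∇h| = √(0.02165² + -0.01690²) = 0.02747
Seepage velocity v = K·i/n = 82.0 × 0.02747 / 0.31 = 7.266 m/day.
t = 300 / 7.266 = 41.29 days.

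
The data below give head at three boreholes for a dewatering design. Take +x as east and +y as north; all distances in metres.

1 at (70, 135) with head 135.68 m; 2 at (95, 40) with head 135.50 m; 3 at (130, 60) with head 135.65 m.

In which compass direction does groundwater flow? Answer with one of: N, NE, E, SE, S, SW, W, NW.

Taking 1 as reference: 2−1 = (25, -95, -0.18); 3−1 = (60, -75, -0.03).
Determinant of the coordinate differences = 25·(-75) − 60·(-95) = 3825.
∂h/∂x = [(-0.18)·(-75) − (-0.03)·(-95)] / 3825 = +0.002784
∂h/∂y = [25·(-0.03) − 60·(-0.18)] / 3825 = +0.002627
Flow = −∇h = (-0.002784 east, -0.002627 north), which points southwest.

SW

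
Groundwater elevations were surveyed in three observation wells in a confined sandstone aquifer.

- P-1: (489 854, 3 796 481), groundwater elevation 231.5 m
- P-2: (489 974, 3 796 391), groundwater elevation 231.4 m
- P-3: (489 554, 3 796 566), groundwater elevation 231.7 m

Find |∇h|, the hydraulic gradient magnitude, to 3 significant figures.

Taking P-1 as reference: P-2−P-1 = (120, -90, -0.1); P-3−P-1 = (-300, 85, +0.2).
Solve a·Δx + b·Δy = Δh: det = 120·85 − (-300)·(-90) = -16800.
∂h/∂x = [(-0.1)·85 − (+0.2)·(-90)] / -16800 = -0.0005655
∂h/∂y = [120·(+0.2) − (-300)·(-0.1)] / -16800 = +0.0003571
|∇h| = √(-0.0005655² + 0.0003571²) = 0.0006688

0.000669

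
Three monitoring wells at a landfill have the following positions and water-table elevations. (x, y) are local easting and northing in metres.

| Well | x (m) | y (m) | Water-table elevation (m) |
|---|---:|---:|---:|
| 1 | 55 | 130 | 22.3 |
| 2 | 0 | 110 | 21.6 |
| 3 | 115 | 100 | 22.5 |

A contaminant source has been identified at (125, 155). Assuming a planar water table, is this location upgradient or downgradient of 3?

upgradient

With h = a·x + b·y + c and 1 as origin, the differences give:
  (-55)·a + (-20)·b = -0.7
  60·a + (-30)·b = +0.2
Eliminate b (×(-30) and ×(-20), subtract): 2850·a = 25.00 → a = ∂h/∂x = +0.008772
Back-substitute: b = ∂h/∂y = +0.01088.
Head at (125, 155) = 22.3 + (+0.008772)·(70) + (+0.01088)·(25) = 23.19 m.
That is higher than the 22.5 m at 3, so the point is upgradient.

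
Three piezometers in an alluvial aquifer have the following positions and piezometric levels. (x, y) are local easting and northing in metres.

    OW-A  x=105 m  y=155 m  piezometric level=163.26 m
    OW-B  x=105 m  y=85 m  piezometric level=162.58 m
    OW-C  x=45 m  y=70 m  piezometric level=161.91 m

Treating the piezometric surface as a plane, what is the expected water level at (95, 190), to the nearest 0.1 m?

Three-point gradient (reference OW-A): Δ to OW-B = (0, -70, -0.68), Δ to OW-C = (-60, -85, -1.35).
∂h/∂x = +0.008738, ∂h/∂y = +0.009714 (det = -4200).
h(95, 190) = 163.26 + (+0.008738)·(-10) + (+0.009714)·(35) = 163.26 -0.087 +0.340 = 163.513 m.

163.5 m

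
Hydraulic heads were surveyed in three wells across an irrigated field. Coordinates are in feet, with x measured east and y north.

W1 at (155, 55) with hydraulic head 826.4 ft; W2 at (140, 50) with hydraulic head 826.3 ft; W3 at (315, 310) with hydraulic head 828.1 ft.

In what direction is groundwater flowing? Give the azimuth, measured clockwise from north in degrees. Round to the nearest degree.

With h = a·x + b·y + c and W1 as origin, the differences give:
  (-15)·a + (-5)·b = -0.1
  160·a + 255·b = +1.7
Eliminate b (×255 and ×(-5), subtract): -3025·a = -17.00 → a = ∂h/∂x = +0.005620
Back-substitute: b = ∂h/∂y = +0.003140.
Flow direction (−∇h) has components (-0.005620 E, -0.003140 N).
Azimuth = atan2(E, N) = atan2(-0.005620, -0.003140) = 240.8° ≈ 241°.

241°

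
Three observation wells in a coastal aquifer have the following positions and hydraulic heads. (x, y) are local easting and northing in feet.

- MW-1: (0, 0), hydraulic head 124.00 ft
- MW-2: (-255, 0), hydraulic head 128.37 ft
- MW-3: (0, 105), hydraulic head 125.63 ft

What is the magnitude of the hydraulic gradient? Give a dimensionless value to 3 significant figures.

∂h/∂x = (128.37 − 124.00) / (-255 − 0) = -0.01714
∂h/∂y = (125.63 − 124.00) / (105 − 0) = +0.01552
|∇h| = √(-0.01714² + 0.01552²) = 0.02312

0.0231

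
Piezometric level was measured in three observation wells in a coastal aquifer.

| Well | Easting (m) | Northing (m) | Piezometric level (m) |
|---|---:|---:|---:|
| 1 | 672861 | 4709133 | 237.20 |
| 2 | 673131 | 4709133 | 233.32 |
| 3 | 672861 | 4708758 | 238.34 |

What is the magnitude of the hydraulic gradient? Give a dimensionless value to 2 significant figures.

0.015

∂h/∂x = (233.32 − 237.20) / (673131 − 672861) = -0.01437
∂h/∂y = (238.34 − 237.20) / (4708758 − 4709133) = -0.003040
|∇h| = √(-0.01437² + -0.003040²) = 0.01469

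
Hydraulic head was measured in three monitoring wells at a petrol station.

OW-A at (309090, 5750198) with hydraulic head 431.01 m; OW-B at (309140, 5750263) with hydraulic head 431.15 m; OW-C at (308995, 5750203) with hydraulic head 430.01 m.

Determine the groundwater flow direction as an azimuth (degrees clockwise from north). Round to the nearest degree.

With h = a·x + b·y + c and OW-A as origin, the differences give:
  50·a + 65·b = +0.14
  (-95)·a + 5·b = -1.00
Eliminate b (×5 and ×65, subtract): 6425·a = 65.700 → a = ∂h/∂x = +0.01023
Back-substitute: b = ∂h/∂y = -0.005712.
Flow direction (−∇h) has components (-0.01023 E, +0.005712 N).
Azimuth = atan2(E, N) = atan2(-0.01023, +0.005712) = 299.2° ≈ 299°.

299°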